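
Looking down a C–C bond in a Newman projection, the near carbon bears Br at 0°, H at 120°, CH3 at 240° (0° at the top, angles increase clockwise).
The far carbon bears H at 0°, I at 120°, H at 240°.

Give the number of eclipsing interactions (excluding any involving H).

0

Every eclipsing pair involves H, so the count is 0.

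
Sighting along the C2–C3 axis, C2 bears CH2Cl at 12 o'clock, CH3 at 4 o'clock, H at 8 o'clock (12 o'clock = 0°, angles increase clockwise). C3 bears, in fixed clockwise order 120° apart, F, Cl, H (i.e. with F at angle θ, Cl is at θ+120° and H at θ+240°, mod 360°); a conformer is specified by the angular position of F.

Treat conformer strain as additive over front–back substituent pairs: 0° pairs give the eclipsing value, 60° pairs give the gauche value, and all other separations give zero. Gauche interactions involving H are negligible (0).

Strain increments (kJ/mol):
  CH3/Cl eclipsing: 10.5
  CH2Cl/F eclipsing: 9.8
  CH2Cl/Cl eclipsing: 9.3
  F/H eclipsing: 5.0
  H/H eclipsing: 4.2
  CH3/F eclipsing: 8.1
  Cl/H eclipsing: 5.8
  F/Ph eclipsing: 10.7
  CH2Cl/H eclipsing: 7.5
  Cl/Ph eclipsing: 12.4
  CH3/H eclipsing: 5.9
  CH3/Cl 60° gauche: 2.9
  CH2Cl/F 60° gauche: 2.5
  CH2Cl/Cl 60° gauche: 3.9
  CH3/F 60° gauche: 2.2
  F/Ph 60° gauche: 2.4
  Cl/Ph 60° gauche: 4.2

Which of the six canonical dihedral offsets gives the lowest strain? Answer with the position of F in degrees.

F at 0° (eclipsed): CH2Cl–F eclipsed, CH3–Cl eclipsed, H–H eclipsed; 9.8 + 10.5 + 4.2 = 24.5 kJ/mol.
F at 60° (staggered): CH2Cl–F gauche, CH3–F gauche, CH3–Cl gauche; 2.5 + 2.2 + 2.9 = 7.6 kJ/mol.
F at 120° (eclipsed): CH2Cl–H eclipsed, CH3–F eclipsed, H–Cl eclipsed; 7.5 + 8.1 + 5.8 = 21.4 kJ/mol.
F at 180° (staggered): CH2Cl–Cl gauche, CH3–F gauche; 3.9 + 2.2 = 6.1 kJ/mol.
F at 240° (eclipsed): CH2Cl–Cl eclipsed, CH3–H eclipsed, H–F eclipsed; 9.3 + 5.9 + 5.0 = 20.2 kJ/mol.
F at 300° (staggered): CH2Cl–F gauche, CH2Cl–Cl gauche, CH3–Cl gauche; 2.5 + 3.9 + 2.9 = 9.3 kJ/mol.
The minimum (6.1 kJ/mol) occurs with F at 180°.

180°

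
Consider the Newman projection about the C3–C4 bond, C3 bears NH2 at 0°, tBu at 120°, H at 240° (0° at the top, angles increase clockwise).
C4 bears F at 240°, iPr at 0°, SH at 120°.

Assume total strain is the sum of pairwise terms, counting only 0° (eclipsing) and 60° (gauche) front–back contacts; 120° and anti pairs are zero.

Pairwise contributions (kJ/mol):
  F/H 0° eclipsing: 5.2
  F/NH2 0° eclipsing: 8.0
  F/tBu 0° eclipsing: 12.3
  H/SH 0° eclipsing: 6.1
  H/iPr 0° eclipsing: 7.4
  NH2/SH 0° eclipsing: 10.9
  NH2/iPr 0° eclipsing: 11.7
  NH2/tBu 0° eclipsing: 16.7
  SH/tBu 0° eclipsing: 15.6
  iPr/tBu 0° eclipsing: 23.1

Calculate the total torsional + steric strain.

This conformer (eclipsed): NH2(0°)/iPr(0°) eclipsed 11.7; tBu(120°)/SH(120°) eclipsed 15.6; H(240°)/F(240°) eclipsed 5.2 → 32.5 kJ/mol.

32.5 kJ/mol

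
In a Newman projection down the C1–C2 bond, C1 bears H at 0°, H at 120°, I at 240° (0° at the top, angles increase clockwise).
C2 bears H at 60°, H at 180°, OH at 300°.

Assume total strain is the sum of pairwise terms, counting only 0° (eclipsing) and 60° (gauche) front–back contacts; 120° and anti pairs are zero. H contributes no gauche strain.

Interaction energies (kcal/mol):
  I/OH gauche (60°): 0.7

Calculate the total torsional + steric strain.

This conformer (staggered): I–OH gauche; 0.7 = 0.7 kcal/mol.

0.7 kcal/mol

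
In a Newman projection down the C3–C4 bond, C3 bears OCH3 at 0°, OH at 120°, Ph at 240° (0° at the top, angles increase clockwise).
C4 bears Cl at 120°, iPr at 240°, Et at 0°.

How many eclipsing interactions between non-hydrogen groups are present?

Non-H eclipsing pairs: OCH3(0°)/Et(0°); OH(120°)/Cl(120°); Ph(240°)/iPr(240°) — 3 interactions.

3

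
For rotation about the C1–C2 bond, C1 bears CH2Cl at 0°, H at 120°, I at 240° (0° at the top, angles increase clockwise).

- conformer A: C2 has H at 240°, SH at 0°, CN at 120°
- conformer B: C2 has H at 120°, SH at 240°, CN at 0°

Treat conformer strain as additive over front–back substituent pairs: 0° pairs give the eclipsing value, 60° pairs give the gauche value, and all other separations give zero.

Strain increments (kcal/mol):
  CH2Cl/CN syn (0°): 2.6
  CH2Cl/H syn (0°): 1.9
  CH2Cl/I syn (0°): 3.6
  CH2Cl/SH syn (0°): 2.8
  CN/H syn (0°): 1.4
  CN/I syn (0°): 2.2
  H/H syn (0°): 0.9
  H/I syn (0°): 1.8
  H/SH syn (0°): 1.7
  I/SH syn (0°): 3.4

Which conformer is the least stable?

B

A (eclipsed): CH2Cl(0°)/SH(0°) eclipsed 2.8; H(120°)/CN(120°) eclipsed 1.4; I(240°)/H(240°) eclipsed 1.8 → 6.0 kcal/mol.
B (eclipsed): CH2Cl(0°)/CN(0°) eclipsed 2.6; H(120°)/H(120°) eclipsed 0.9; I(240°)/SH(240°) eclipsed 3.4 → 6.9 kcal/mol.
B has the highest total (6.9 kcal/mol).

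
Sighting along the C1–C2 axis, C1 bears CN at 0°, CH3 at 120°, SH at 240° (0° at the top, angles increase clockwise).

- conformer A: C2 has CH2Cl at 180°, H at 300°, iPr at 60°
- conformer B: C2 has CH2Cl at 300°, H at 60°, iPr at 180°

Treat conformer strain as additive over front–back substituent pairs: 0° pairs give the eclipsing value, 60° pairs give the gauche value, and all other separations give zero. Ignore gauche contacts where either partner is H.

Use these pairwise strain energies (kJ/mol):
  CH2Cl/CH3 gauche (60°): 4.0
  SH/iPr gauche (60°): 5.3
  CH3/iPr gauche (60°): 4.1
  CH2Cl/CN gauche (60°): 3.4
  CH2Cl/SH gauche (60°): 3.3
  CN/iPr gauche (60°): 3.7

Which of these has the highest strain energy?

A (staggered): CN–iPr gauche, CH3–CH2Cl gauche, CH3–iPr gauche, SH–CH2Cl gauche; 3.7 + 4.0 + 4.1 + 3.3 = 15.1 kJ/mol.
B (staggered): CN–CH2Cl gauche, CH3–iPr gauche, SH–CH2Cl gauche, SH–iPr gauche; 3.4 + 4.1 + 3.3 + 5.3 = 16.1 kJ/mol.
B has the highest total (16.1 kJ/mol).

B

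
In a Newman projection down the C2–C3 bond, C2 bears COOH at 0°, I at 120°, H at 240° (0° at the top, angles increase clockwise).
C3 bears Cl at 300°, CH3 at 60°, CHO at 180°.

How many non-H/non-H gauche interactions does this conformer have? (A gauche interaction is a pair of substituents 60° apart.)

4

Non-H gauche pairs: COOH(0°)/Cl(300°); COOH(0°)/CH3(60°); I(120°)/CH3(60°); I(120°)/CHO(180°) — 4 interactions.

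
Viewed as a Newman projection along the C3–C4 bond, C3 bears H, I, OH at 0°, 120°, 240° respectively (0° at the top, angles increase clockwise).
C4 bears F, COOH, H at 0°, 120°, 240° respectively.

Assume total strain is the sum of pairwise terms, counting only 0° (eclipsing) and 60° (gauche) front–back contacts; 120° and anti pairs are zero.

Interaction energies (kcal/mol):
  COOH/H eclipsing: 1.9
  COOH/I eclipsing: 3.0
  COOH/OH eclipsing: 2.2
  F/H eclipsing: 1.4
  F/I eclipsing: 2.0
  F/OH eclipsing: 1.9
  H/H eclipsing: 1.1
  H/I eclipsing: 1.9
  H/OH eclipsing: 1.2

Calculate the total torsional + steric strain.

5.6 kcal/mol

This conformer is eclipsed. H at 0° is eclipsed with F at 0° (1.4); I at 120° is eclipsed with COOH at 120° (3.0); OH at 240° is eclipsed with H at 240° (1.2). Total 5.6 kcal/mol.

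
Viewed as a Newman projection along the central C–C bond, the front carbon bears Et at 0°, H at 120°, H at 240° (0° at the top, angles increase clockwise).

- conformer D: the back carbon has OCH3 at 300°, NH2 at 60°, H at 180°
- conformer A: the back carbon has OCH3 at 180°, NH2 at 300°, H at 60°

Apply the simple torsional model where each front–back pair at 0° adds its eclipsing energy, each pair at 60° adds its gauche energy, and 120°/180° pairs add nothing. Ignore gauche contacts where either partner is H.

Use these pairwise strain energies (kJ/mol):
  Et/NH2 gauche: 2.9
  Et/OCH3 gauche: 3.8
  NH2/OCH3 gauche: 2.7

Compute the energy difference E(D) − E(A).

D (staggered): Et(0°)/OCH3(300°) gauche 3.8; Et(0°)/NH2(60°) gauche 2.9 → 6.7 kJ/mol.
A (staggered): Et(0°)/NH2(300°) gauche 2.9 → 2.9 kJ/mol.
E(D) − E(A) = 6.7 − 2.9 = +3.8 kJ/mol.

+3.8 kJ/mol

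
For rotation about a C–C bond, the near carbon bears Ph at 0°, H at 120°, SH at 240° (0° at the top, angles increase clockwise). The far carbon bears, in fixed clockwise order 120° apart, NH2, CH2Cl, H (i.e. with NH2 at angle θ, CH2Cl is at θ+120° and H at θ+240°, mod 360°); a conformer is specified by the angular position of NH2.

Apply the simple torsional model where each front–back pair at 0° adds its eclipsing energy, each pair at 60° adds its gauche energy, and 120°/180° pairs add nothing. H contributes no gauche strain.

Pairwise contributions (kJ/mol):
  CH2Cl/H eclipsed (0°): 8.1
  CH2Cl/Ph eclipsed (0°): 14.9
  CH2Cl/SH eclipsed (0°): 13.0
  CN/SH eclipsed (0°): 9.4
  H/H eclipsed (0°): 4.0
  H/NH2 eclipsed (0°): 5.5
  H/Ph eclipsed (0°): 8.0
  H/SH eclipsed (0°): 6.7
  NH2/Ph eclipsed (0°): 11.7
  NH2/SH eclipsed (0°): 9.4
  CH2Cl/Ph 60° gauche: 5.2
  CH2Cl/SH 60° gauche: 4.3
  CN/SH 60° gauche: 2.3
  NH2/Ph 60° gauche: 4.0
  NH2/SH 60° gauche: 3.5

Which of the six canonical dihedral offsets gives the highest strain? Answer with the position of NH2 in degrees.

240°

NH2 at 0° (eclipsed): Ph–NH2 eclipsed, H–CH2Cl eclipsed, SH–H eclipsed; 11.7 + 8.1 + 6.7 = 26.5 kJ/mol.
NH2 at 60° (staggered): Ph–NH2 gauche, SH–CH2Cl gauche; 4.0 + 4.3 = 8.3 kJ/mol.
NH2 at 120° (eclipsed): Ph–H eclipsed, H–NH2 eclipsed, SH–CH2Cl eclipsed; 8.0 + 5.5 + 13.0 = 26.5 kJ/mol.
NH2 at 180° (staggered): Ph–CH2Cl gauche, SH–NH2 gauche, SH–CH2Cl gauche; 5.2 + 3.5 + 4.3 = 13.0 kJ/mol.
NH2 at 240° (eclipsed): Ph–CH2Cl eclipsed, H–H eclipsed, SH–NH2 eclipsed; 14.9 + 4.0 + 9.4 = 28.3 kJ/mol.
NH2 at 300° (staggered): Ph–NH2 gauche, Ph–CH2Cl gauche, SH–NH2 gauche; 4.0 + 5.2 + 3.5 = 12.7 kJ/mol.
The maximum (28.3 kJ/mol) occurs with NH2 at 240°.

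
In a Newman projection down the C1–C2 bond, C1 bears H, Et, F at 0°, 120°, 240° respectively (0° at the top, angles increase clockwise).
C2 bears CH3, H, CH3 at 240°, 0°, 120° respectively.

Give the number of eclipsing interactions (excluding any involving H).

Non-H eclipsing pairs: Et(120°)/CH3(120°); F(240°)/CH3(240°) — 2 interactions.

2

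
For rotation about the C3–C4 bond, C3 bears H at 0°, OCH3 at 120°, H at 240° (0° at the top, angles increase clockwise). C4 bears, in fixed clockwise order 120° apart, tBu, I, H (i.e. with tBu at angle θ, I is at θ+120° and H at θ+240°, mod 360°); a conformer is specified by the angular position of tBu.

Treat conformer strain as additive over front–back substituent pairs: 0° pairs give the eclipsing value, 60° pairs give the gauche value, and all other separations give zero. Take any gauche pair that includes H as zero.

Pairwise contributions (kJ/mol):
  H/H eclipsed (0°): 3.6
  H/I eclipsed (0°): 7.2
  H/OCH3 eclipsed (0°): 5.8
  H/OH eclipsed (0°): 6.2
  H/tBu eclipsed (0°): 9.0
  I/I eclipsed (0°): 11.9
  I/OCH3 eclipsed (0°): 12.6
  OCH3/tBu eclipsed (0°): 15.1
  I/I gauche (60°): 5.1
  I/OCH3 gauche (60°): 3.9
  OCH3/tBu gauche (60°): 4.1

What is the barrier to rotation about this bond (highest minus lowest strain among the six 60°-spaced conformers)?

22.0 kJ/mol

tBu at 0° (eclipsed): H–tBu eclipsed, OCH3–I eclipsed, H–H eclipsed; 9.0 + 12.6 + 3.6 = 25.2 kJ/mol.
tBu at 60° (staggered): OCH3–tBu gauche, OCH3–I gauche; 4.1 + 3.9 = 8.0 kJ/mol.
tBu at 120° (eclipsed): H–H eclipsed, OCH3–tBu eclipsed, H–I eclipsed; 3.6 + 15.1 + 7.2 = 25.9 kJ/mol.
tBu at 180° (staggered): OCH3–tBu gauche; 4.1 = 4.1 kJ/mol.
tBu at 240° (eclipsed): H–I eclipsed, OCH3–H eclipsed, H–tBu eclipsed; 7.2 + 5.8 + 9.0 = 22.0 kJ/mol.
tBu at 300° (staggered): OCH3–I gauche; 3.9 = 3.9 kJ/mol.
Max at 120° (25.9 kJ/mol), min at 300° (3.9 kJ/mol); barrier = 22.0 kJ/mol.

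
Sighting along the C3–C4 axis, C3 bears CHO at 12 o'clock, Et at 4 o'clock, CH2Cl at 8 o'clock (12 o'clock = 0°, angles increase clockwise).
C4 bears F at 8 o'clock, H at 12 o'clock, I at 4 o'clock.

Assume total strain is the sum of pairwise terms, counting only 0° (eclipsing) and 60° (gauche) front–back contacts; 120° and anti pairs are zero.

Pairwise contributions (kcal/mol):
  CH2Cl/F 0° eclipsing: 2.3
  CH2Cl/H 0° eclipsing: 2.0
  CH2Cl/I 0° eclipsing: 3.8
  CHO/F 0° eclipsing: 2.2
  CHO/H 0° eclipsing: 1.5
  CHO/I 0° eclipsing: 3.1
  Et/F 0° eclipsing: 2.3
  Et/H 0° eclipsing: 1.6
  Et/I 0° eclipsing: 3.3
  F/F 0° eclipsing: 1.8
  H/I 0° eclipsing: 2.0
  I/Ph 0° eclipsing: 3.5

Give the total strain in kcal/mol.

This conformer (eclipsed): CHO(0°)/H(0°) eclipsed 1.5; Et(120°)/I(120°) eclipsed 3.3; CH2Cl(240°)/F(240°) eclipsed 2.3 → 7.1 kcal/mol.

7.1 kcal/mol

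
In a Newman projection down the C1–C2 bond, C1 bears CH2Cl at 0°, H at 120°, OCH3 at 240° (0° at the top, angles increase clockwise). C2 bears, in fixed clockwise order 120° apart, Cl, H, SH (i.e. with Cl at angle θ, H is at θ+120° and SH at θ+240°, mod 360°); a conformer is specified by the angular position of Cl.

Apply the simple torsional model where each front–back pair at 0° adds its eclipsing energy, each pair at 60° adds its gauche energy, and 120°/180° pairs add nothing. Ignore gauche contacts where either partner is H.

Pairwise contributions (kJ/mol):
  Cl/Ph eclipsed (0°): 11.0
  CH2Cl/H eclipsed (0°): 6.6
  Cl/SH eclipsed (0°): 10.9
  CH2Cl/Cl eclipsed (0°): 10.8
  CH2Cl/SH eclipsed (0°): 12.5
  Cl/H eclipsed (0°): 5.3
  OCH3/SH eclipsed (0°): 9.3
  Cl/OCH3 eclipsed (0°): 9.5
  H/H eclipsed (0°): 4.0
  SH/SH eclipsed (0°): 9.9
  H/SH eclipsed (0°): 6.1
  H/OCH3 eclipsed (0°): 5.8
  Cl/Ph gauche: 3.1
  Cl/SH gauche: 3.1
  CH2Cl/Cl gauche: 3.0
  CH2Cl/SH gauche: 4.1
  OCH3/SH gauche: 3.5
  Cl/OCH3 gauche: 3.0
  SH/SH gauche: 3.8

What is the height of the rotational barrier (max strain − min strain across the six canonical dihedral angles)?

Cl at 0° (eclipsed): CH2Cl(0°)/Cl(0°) eclipsed 10.8; H(120°)/H(120°) eclipsed 4.0; OCH3(240°)/SH(240°) eclipsed 9.3 → 24.1 kJ/mol.
Cl at 60° (staggered): CH2Cl(0°)/Cl(60°) gauche 3.0; CH2Cl(0°)/SH(300°) gauche 4.1; OCH3(240°)/SH(300°) gauche 3.5 → 10.6 kJ/mol.
Cl at 120° (eclipsed): CH2Cl(0°)/SH(0°) eclipsed 12.5; H(120°)/Cl(120°) eclipsed 5.3; OCH3(240°)/H(240°) eclipsed 5.8 → 23.6 kJ/mol.
Cl at 180° (staggered): CH2Cl(0°)/SH(60°) gauche 4.1; OCH3(240°)/Cl(180°) gauche 3.0 → 7.1 kJ/mol.
Cl at 240° (eclipsed): CH2Cl(0°)/H(0°) eclipsed 6.6; H(120°)/SH(120°) eclipsed 6.1; OCH3(240°)/Cl(240°) eclipsed 9.5 → 22.2 kJ/mol.
Cl at 300° (staggered): CH2Cl(0°)/Cl(300°) gauche 3.0; OCH3(240°)/Cl(300°) gauche 3.0; OCH3(240°)/SH(180°) gauche 3.5 → 9.5 kJ/mol.
Max at 0° (24.1 kJ/mol), min at 180° (7.1 kJ/mol); barrier = 17.0 kJ/mol.

17.0 kJ/mol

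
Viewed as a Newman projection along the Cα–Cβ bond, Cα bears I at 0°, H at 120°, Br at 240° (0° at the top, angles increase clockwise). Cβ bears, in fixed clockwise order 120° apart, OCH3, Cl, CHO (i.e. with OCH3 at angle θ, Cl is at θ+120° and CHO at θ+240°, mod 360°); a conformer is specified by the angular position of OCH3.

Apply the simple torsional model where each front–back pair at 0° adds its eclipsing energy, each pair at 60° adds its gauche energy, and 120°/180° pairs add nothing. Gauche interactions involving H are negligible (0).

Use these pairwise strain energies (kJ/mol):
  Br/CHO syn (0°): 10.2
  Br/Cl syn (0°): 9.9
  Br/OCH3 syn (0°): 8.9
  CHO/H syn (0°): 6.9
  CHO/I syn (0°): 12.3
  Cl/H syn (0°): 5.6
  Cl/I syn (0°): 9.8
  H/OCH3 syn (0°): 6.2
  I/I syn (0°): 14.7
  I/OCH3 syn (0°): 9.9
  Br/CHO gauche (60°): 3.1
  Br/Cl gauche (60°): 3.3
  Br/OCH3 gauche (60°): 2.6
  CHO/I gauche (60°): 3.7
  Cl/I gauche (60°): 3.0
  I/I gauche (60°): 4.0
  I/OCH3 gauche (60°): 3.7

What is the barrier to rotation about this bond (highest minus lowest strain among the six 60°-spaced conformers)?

16.0 kJ/mol

OCH3 at 0° (eclipsed): I(0°)/OCH3(0°) eclipsed 9.9; H(120°)/Cl(120°) eclipsed 5.6; Br(240°)/CHO(240°) eclipsed 10.2 → 25.7 kJ/mol.
OCH3 at 60° (staggered): I(0°)/OCH3(60°) gauche 3.7; I(0°)/CHO(300°) gauche 3.7; Br(240°)/Cl(180°) gauche 3.3; Br(240°)/CHO(300°) gauche 3.1 → 13.8 kJ/mol.
OCH3 at 120° (eclipsed): I(0°)/CHO(0°) eclipsed 12.3; H(120°)/OCH3(120°) eclipsed 6.2; Br(240°)/Cl(240°) eclipsed 9.9 → 28.4 kJ/mol.
OCH3 at 180° (staggered): I(0°)/Cl(300°) gauche 3.0; I(0°)/CHO(60°) gauche 3.7; Br(240°)/OCH3(180°) gauche 2.6; Br(240°)/Cl(300°) gauche 3.3 → 12.6 kJ/mol.
OCH3 at 240° (eclipsed): I(0°)/Cl(0°) eclipsed 9.8; H(120°)/CHO(120°) eclipsed 6.9; Br(240°)/OCH3(240°) eclipsed 8.9 → 25.6 kJ/mol.
OCH3 at 300° (staggered): I(0°)/OCH3(300°) gauche 3.7; I(0°)/Cl(60°) gauche 3.0; Br(240°)/OCH3(300°) gauche 2.6; Br(240°)/CHO(180°) gauche 3.1 → 12.4 kJ/mol.
Max at 120° (28.4 kJ/mol), min at 300° (12.4 kJ/mol); barrier = 16.0 kJ/mol.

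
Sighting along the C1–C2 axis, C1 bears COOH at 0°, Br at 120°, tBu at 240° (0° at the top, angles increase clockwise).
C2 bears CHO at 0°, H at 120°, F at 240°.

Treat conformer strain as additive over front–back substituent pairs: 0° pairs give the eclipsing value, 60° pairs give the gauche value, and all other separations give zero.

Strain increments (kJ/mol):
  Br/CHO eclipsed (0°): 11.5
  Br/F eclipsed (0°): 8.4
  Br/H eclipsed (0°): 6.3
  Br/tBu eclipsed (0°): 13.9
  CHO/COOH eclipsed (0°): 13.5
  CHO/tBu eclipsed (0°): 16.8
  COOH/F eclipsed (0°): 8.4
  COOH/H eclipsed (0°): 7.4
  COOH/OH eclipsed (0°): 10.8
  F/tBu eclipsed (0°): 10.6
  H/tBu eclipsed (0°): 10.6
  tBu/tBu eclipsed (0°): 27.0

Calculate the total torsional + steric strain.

This conformer (eclipsed): COOH–CHO eclipsed, Br–H eclipsed, tBu–F eclipsed; 13.5 + 6.3 + 10.6 = 30.4 kJ/mol.

30.4 kJ/mol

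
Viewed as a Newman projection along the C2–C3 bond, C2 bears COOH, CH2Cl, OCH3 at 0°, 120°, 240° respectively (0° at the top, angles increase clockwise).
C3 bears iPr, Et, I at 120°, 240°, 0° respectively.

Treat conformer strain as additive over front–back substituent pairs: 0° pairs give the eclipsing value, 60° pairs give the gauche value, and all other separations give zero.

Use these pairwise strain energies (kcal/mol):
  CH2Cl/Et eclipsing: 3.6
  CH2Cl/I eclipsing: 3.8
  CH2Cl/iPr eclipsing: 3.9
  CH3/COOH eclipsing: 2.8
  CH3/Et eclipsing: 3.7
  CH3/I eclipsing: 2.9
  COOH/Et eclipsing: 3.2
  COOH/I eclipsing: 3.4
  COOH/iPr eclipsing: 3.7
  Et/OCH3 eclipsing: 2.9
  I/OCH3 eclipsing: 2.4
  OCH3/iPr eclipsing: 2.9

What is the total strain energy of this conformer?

This conformer (eclipsed): COOH(0°)/I(0°) eclipsed 3.4; CH2Cl(120°)/iPr(120°) eclipsed 3.9; OCH3(240°)/Et(240°) eclipsed 2.9 → 10.2 kcal/mol.

10.2 kcal/mol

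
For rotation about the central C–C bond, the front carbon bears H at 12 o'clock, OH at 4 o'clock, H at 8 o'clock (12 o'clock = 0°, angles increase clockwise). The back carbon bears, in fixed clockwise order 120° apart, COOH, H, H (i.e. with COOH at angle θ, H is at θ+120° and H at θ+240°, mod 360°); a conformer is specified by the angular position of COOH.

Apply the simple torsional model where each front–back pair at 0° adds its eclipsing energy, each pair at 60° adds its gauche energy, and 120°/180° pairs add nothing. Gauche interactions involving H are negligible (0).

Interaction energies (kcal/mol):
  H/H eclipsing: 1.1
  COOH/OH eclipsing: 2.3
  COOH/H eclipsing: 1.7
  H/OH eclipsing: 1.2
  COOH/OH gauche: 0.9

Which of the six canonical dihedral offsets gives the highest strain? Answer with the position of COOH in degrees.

COOH at 0° (eclipsed): H(0°)/COOH(0°) eclipsed 1.7; OH(120°)/H(120°) eclipsed 1.2; H(240°)/H(240°) eclipsed 1.1 → 4.0 kcal/mol.
COOH at 60° (staggered): OH(120°)/COOH(60°) gauche 0.9 → 0.9 kcal/mol.
COOH at 120° (eclipsed): H(0°)/H(0°) eclipsed 1.1; OH(120°)/COOH(120°) eclipsed 2.3; H(240°)/H(240°) eclipsed 1.1 → 4.5 kcal/mol.
COOH at 180° (staggered): OH(120°)/COOH(180°) gauche 0.9 → 0.9 kcal/mol.
COOH at 240° (eclipsed): H(0°)/H(0°) eclipsed 1.1; OH(120°)/H(120°) eclipsed 1.2; H(240°)/COOH(240°) eclipsed 1.7 → 4.0 kcal/mol.
COOH at 300° (staggered): no non-H gauche contacts → 0.0 kcal/mol.
The maximum (4.5 kcal/mol) occurs with COOH at 120°.

120°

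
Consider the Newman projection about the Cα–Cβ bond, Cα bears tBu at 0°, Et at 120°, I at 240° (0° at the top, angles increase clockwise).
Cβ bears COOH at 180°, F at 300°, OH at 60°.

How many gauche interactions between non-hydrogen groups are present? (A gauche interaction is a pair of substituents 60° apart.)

6

Non-H gauche pairs: tBu(0°)/F(300°); tBu(0°)/OH(60°); Et(120°)/COOH(180°); Et(120°)/OH(60°); I(240°)/COOH(180°); I(240°)/F(300°) — 6 interactions.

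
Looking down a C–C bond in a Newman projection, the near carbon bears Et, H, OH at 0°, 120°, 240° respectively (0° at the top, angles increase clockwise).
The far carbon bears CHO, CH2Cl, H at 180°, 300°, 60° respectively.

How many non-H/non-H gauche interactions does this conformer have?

Non-H gauche pairs: Et(0°)/CH2Cl(300°); OH(240°)/CHO(180°); OH(240°)/CH2Cl(300°) — 3 interactions.

3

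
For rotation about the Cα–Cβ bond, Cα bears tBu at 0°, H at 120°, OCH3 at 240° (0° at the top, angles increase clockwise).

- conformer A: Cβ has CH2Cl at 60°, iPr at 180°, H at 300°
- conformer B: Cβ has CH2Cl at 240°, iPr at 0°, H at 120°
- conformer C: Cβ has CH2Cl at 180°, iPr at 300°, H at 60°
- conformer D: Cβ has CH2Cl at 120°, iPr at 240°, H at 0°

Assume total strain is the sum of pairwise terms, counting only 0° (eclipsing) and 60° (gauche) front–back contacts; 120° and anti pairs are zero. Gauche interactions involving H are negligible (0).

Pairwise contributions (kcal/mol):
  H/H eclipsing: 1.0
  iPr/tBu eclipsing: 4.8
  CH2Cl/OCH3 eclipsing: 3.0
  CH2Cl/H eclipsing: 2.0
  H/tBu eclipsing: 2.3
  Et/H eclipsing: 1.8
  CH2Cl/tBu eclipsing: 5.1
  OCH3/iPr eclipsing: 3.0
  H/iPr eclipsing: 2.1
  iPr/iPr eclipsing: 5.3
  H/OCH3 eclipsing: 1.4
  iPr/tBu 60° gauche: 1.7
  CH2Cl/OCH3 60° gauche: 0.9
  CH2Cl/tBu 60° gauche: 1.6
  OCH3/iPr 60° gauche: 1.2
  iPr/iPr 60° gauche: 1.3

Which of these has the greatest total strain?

A (staggered): tBu(0°)/CH2Cl(60°) gauche 1.6; OCH3(240°)/iPr(180°) gauche 1.2 → 2.8 kcal/mol.
B (eclipsed): tBu(0°)/iPr(0°) eclipsed 4.8; H(120°)/H(120°) eclipsed 1.0; OCH3(240°)/CH2Cl(240°) eclipsed 3.0 → 8.8 kcal/mol.
C (staggered): tBu(0°)/iPr(300°) gauche 1.7; OCH3(240°)/CH2Cl(180°) gauche 0.9; OCH3(240°)/iPr(300°) gauche 1.2 → 3.8 kcal/mol.
D (eclipsed): tBu(0°)/H(0°) eclipsed 2.3; H(120°)/CH2Cl(120°) eclipsed 2.0; OCH3(240°)/iPr(240°) eclipsed 3.0 → 7.3 kcal/mol.
B has the highest total (8.8 kcal/mol).

B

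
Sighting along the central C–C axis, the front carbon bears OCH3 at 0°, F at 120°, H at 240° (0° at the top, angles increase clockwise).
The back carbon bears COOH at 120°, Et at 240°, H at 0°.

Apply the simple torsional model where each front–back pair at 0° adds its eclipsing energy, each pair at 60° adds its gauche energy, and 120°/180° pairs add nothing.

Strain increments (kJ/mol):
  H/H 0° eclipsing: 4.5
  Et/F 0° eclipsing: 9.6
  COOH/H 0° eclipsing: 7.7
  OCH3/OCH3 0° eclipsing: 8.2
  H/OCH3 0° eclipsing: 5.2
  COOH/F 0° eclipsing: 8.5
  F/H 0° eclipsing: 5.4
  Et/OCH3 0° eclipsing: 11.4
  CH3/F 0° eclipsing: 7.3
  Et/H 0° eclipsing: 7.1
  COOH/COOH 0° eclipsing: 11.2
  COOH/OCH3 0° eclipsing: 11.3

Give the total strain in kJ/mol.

20.8 kJ/mol

This conformer (eclipsed): OCH3(0°)/H(0°) eclipsed 5.2; F(120°)/COOH(120°) eclipsed 8.5; H(240°)/Et(240°) eclipsed 7.1 → 20.8 kJ/mol.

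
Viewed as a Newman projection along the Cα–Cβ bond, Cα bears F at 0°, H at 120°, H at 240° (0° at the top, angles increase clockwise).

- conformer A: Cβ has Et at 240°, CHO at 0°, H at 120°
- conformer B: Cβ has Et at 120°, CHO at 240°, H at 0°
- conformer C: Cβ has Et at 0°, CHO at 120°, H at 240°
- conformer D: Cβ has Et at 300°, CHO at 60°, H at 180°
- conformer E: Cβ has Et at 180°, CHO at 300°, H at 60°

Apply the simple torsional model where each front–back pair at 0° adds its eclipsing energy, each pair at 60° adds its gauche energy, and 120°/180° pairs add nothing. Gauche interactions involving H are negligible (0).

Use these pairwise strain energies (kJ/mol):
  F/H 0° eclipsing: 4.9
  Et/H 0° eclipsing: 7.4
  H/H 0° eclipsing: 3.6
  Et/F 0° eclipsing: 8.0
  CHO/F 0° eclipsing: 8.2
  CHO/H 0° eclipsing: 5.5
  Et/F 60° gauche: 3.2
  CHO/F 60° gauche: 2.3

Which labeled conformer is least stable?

A (eclipsed): F(0°)/CHO(0°) eclipsed 8.2; H(120°)/H(120°) eclipsed 3.6; H(240°)/Et(240°) eclipsed 7.4 → 19.2 kJ/mol.
B (eclipsed): F(0°)/H(0°) eclipsed 4.9; H(120°)/Et(120°) eclipsed 7.4; H(240°)/CHO(240°) eclipsed 5.5 → 17.8 kJ/mol.
C (eclipsed): F(0°)/Et(0°) eclipsed 8.0; H(120°)/CHO(120°) eclipsed 5.5; H(240°)/H(240°) eclipsed 3.6 → 17.1 kJ/mol.
D (staggered): F(0°)/Et(300°) gauche 3.2; F(0°)/CHO(60°) gauche 2.3 → 5.5 kJ/mol.
E (staggered): F(0°)/CHO(300°) gauche 2.3 → 2.3 kJ/mol.
A has the highest total (19.2 kJ/mol).

A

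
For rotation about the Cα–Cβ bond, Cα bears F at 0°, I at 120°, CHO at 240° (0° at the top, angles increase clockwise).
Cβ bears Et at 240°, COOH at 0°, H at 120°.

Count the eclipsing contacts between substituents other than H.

Non-H eclipsing pairs: F(0°)/COOH(0°); CHO(240°)/Et(240°) — 2 interactions.

2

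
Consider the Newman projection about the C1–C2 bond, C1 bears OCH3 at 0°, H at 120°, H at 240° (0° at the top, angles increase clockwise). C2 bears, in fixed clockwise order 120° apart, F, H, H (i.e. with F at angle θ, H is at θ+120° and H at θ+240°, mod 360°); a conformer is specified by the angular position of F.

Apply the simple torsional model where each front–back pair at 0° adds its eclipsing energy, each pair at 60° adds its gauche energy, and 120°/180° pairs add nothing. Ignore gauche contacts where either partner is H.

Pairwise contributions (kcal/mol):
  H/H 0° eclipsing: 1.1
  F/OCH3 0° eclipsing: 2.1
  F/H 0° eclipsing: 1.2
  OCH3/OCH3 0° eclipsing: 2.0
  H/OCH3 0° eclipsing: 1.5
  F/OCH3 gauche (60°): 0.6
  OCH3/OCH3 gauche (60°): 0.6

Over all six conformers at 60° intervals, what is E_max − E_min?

4.3 kcal/mol

F at 0° (eclipsed): OCH3(0°)/F(0°) eclipsed 2.1; H(120°)/H(120°) eclipsed 1.1; H(240°)/H(240°) eclipsed 1.1 → 4.3 kcal/mol.
F at 60° (staggered): OCH3(0°)/F(60°) gauche 0.6 → 0.6 kcal/mol.
F at 120° (eclipsed): OCH3(0°)/H(0°) eclipsed 1.5; H(120°)/F(120°) eclipsed 1.2; H(240°)/H(240°) eclipsed 1.1 → 3.8 kcal/mol.
F at 180° (staggered): no non-H gauche contacts → 0.0 kcal/mol.
F at 240° (eclipsed): OCH3(0°)/H(0°) eclipsed 1.5; H(120°)/H(120°) eclipsed 1.1; H(240°)/F(240°) eclipsed 1.2 → 3.8 kcal/mol.
F at 300° (staggered): OCH3(0°)/F(300°) gauche 0.6 → 0.6 kcal/mol.
Max at 0° (4.3 kcal/mol), min at 180° (0.0 kcal/mol); barrier = 4.3 kcal/mol.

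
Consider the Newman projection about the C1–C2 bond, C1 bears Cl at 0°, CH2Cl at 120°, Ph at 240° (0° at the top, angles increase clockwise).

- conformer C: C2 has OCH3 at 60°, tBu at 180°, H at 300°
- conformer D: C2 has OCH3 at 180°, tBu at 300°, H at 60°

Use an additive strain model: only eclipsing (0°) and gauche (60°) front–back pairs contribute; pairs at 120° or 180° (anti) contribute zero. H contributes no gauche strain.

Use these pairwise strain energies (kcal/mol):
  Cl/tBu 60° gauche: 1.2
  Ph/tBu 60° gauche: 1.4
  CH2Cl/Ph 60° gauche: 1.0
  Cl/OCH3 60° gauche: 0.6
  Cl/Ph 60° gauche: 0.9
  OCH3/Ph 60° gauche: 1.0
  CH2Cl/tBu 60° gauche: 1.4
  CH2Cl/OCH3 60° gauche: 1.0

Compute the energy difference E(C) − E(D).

-0.2 kcal/mol

C (staggered): Cl(0°)/OCH3(60°) gauche 0.6; CH2Cl(120°)/OCH3(60°) gauche 1.0; CH2Cl(120°)/tBu(180°) gauche 1.4; Ph(240°)/tBu(180°) gauche 1.4 → 4.4 kcal/mol.
D (staggered): Cl(0°)/tBu(300°) gauche 1.2; CH2Cl(120°)/OCH3(180°) gauche 1.0; Ph(240°)/OCH3(180°) gauche 1.0; Ph(240°)/tBu(300°) gauche 1.4 → 4.6 kcal/mol.
E(C) − E(D) = 4.4 − 4.6 = -0.2 kcal/mol.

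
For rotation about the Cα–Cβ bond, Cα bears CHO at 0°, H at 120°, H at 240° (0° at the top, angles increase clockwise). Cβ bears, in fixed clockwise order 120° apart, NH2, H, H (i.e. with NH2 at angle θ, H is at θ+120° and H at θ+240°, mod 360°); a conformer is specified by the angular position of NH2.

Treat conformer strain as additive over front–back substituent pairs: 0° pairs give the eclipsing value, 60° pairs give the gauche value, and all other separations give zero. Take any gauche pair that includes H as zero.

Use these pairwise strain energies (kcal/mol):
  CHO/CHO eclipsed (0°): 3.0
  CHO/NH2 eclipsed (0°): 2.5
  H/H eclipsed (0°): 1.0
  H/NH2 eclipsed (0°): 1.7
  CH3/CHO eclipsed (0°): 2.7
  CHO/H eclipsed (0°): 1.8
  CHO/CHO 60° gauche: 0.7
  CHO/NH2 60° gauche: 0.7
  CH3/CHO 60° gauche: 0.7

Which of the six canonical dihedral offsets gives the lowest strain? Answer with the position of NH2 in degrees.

180°

NH2 at 0° (eclipsed): CHO(0°)/NH2(0°) eclipsed 2.5; H(120°)/H(120°) eclipsed 1.0; H(240°)/H(240°) eclipsed 1.0 → 4.5 kcal/mol.
NH2 at 60° (staggered): CHO(0°)/NH2(60°) gauche 0.7 → 0.7 kcal/mol.
NH2 at 120° (eclipsed): CHO(0°)/H(0°) eclipsed 1.8; H(120°)/NH2(120°) eclipsed 1.7; H(240°)/H(240°) eclipsed 1.0 → 4.5 kcal/mol.
NH2 at 180° (staggered): no non-H gauche contacts → 0.0 kcal/mol.
NH2 at 240° (eclipsed): CHO(0°)/H(0°) eclipsed 1.8; H(120°)/H(120°) eclipsed 1.0; H(240°)/NH2(240°) eclipsed 1.7 → 4.5 kcal/mol.
NH2 at 300° (staggered): CHO(0°)/NH2(300°) gauche 0.7 → 0.7 kcal/mol.
The minimum (0.0 kcal/mol) occurs with NH2 at 180°.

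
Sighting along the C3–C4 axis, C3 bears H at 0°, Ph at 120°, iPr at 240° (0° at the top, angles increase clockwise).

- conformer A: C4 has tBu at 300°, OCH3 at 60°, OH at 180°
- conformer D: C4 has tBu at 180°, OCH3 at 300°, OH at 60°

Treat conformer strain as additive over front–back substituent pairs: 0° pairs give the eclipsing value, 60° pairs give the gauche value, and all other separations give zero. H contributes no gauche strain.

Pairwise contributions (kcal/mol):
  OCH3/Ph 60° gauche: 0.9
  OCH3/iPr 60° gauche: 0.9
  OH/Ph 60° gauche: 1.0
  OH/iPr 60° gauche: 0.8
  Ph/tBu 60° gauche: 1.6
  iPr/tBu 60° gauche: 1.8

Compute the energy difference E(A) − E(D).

-0.8 kcal/mol

A (staggered): Ph(120°)/OCH3(60°) gauche 0.9; Ph(120°)/OH(180°) gauche 1.0; iPr(240°)/tBu(300°) gauche 1.8; iPr(240°)/OH(180°) gauche 0.8 → 4.5 kcal/mol.
D (staggered): Ph(120°)/tBu(180°) gauche 1.6; Ph(120°)/OH(60°) gauche 1.0; iPr(240°)/tBu(180°) gauche 1.8; iPr(240°)/OCH3(300°) gauche 0.9 → 5.3 kcal/mol.
E(A) − E(D) = 4.5 − 5.3 = -0.8 kcal/mol.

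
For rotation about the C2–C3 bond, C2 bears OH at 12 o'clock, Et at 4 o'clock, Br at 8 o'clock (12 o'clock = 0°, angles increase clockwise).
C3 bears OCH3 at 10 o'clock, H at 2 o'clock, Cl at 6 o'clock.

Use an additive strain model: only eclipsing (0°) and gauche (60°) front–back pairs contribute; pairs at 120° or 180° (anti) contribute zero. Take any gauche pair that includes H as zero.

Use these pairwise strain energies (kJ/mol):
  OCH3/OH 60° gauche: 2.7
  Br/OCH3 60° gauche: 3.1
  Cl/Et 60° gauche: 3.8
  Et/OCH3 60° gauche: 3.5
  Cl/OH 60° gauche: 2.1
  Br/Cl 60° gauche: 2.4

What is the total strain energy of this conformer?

12.0 kJ/mol

This conformer (staggered): OH–OCH3 gauche, Et–Cl gauche, Br–OCH3 gauche, Br–Cl gauche; 2.7 + 3.8 + 3.1 + 2.4 = 12.0 kJ/mol.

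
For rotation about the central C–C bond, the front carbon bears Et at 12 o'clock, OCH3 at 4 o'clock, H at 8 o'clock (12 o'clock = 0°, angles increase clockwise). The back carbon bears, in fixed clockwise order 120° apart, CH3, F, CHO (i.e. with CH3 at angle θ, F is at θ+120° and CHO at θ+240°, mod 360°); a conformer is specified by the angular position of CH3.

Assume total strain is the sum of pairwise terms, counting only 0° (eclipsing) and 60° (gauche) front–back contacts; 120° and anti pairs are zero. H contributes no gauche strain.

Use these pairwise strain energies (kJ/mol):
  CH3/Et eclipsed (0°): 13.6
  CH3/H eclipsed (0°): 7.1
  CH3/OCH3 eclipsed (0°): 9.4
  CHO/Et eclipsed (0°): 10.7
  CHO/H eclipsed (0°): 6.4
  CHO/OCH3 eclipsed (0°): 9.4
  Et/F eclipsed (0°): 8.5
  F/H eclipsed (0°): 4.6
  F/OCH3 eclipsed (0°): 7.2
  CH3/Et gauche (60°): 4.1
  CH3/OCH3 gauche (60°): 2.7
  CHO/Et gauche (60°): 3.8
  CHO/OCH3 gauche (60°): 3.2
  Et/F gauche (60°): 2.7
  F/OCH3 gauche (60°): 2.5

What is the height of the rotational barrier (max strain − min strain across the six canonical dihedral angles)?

14.8 kJ/mol

CH3 at 0° is eclipsed. Et at 0° is eclipsed with CH3 at 0° (13.6); OCH3 at 120° is eclipsed with F at 120° (7.2); H at 240° is eclipsed with CHO at 240° (6.4). Total 27.2 kJ/mol.
CH3 at 60° is staggered. Et at 0° is gauche with CH3 at 60° (4.1); Et at 0° is gauche with CHO at 300° (3.8); OCH3 at 120° is gauche with CH3 at 60° (2.7); OCH3 at 120° is gauche with F at 180° (2.5). Total 13.1 kJ/mol.
CH3 at 120° is eclipsed. Et at 0° is eclipsed with CHO at 0° (10.7); OCH3 at 120° is eclipsed with CH3 at 120° (9.4); H at 240° is eclipsed with F at 240° (4.6). Total 24.7 kJ/mol.
CH3 at 180° is staggered. Et at 0° is gauche with F at 300° (2.7); Et at 0° is gauche with CHO at 60° (3.8); OCH3 at 120° is gauche with CH3 at 180° (2.7); OCH3 at 120° is gauche with CHO at 60° (3.2). Total 12.4 kJ/mol.
CH3 at 240° is eclipsed. Et at 0° is eclipsed with F at 0° (8.5); OCH3 at 120° is eclipsed with CHO at 120° (9.4); H at 240° is eclipsed with CH3 at 240° (7.1). Total 25.0 kJ/mol.
CH3 at 300° is staggered. Et at 0° is gauche with CH3 at 300° (4.1); Et at 0° is gauche with F at 60° (2.7); OCH3 at 120° is gauche with F at 60° (2.5); OCH3 at 120° is gauche with CHO at 180° (3.2). Total 12.5 kJ/mol.
Max at 0° (27.2 kJ/mol), min at 180° (12.4 kJ/mol); barrier = 14.8 kJ/mol.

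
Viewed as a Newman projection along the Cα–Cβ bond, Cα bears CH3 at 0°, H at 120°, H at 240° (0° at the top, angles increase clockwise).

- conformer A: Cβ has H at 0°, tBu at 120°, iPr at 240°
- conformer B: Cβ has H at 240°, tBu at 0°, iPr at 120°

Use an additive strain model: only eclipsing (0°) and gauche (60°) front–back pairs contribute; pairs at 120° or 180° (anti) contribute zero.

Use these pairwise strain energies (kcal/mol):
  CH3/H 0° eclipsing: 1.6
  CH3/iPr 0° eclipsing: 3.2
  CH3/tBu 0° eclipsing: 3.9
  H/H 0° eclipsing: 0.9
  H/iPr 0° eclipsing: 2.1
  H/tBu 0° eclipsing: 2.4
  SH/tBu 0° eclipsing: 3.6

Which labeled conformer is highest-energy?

B

A (eclipsed): CH3(0°)/H(0°) eclipsed 1.6; H(120°)/tBu(120°) eclipsed 2.4; H(240°)/iPr(240°) eclipsed 2.1 → 6.1 kcal/mol.
B (eclipsed): CH3(0°)/tBu(0°) eclipsed 3.9; H(120°)/iPr(120°) eclipsed 2.1; H(240°)/H(240°) eclipsed 0.9 → 6.9 kcal/mol.
B has the highest total (6.9 kcal/mol).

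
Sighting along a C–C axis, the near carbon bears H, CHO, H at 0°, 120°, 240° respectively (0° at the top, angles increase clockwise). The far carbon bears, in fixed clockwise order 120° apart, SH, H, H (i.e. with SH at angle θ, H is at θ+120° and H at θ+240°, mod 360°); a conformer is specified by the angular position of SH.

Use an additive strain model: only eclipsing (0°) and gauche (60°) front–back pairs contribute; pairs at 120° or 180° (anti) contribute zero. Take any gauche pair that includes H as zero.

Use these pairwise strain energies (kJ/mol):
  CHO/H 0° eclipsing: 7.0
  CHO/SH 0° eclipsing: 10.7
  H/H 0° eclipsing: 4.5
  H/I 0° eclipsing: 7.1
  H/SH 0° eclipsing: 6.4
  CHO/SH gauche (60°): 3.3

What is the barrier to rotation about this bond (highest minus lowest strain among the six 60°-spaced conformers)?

SH at 0° (eclipsed): H(0°)/SH(0°) eclipsed 6.4; CHO(120°)/H(120°) eclipsed 7.0; H(240°)/H(240°) eclipsed 4.5 → 17.9 kJ/mol.
SH at 60° (staggered): CHO(120°)/SH(60°) gauche 3.3 → 3.3 kJ/mol.
SH at 120° (eclipsed): H(0°)/H(0°) eclipsed 4.5; CHO(120°)/SH(120°) eclipsed 10.7; H(240°)/H(240°) eclipsed 4.5 → 19.7 kJ/mol.
SH at 180° (staggered): CHO(120°)/SH(180°) gauche 3.3 → 3.3 kJ/mol.
SH at 240° (eclipsed): H(0°)/H(0°) eclipsed 4.5; CHO(120°)/H(120°) eclipsed 7.0; H(240°)/SH(240°) eclipsed 6.4 → 17.9 kJ/mol.
SH at 300° (staggered): no non-H gauche contacts → 0.0 kJ/mol.
Max at 120° (19.7 kJ/mol), min at 300° (0.0 kJ/mol); barrier = 19.7 kJ/mol.

19.7 kJ/mol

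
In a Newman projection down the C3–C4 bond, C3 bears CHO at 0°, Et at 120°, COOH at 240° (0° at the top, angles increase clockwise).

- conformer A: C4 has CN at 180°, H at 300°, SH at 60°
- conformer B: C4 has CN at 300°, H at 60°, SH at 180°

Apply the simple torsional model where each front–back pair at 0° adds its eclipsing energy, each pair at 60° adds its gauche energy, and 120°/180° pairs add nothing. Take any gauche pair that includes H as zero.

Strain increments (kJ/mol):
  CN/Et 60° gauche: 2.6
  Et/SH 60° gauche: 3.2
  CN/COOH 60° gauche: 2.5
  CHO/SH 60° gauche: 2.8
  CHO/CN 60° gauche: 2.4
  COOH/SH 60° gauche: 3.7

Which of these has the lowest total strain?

A

A (staggered): CHO–SH gauche, Et–CN gauche, Et–SH gauche, COOH–CN gauche; 2.8 + 2.6 + 3.2 + 2.5 = 11.1 kJ/mol.
B (staggered): CHO–CN gauche, Et–SH gauche, COOH–CN gauche, COOH–SH gauche; 2.4 + 3.2 + 2.5 + 3.7 = 11.8 kJ/mol.
A has the lowest total (11.1 kJ/mol).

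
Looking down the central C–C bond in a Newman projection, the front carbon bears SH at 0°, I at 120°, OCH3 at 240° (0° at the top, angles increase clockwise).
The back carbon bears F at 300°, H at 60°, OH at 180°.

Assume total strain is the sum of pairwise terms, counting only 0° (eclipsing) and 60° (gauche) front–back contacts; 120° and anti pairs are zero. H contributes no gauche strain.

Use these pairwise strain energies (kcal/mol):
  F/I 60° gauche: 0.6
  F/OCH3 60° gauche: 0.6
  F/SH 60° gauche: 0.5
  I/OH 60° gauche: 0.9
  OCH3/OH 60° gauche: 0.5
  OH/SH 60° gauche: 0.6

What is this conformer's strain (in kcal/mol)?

2.5 kcal/mol

This conformer (staggered): SH(0°)/F(300°) gauche 0.5; I(120°)/OH(180°) gauche 0.9; OCH3(240°)/F(300°) gauche 0.6; OCH3(240°)/OH(180°) gauche 0.5 → 2.5 kcal/mol.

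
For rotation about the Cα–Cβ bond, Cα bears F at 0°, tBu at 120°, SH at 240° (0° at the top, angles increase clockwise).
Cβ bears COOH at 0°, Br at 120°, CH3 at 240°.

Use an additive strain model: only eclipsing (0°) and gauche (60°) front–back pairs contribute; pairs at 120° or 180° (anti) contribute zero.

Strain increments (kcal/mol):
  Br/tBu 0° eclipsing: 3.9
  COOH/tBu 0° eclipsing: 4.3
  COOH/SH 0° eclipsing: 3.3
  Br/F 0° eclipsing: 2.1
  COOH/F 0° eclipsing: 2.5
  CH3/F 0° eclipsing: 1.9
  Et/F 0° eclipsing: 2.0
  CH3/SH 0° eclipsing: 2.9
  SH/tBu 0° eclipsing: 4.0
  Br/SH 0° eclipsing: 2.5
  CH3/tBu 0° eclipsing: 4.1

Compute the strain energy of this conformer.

9.3 kcal/mol

This conformer (eclipsed): F(0°)/COOH(0°) eclipsed 2.5; tBu(120°)/Br(120°) eclipsed 3.9; SH(240°)/CH3(240°) eclipsed 2.9 → 9.3 kcal/mol.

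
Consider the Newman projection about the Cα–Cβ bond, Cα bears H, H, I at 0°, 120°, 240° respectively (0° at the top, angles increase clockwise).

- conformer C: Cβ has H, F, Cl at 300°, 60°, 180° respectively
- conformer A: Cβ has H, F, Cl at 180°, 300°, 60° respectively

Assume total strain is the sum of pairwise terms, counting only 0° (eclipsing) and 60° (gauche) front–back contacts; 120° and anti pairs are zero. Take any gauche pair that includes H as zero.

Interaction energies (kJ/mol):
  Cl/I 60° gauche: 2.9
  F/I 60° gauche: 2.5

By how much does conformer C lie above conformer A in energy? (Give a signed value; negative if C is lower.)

C (staggered): I(240°)/Cl(180°) gauche 2.9 → 2.9 kJ/mol.
A (staggered): I(240°)/F(300°) gauche 2.5 → 2.5 kJ/mol.
E(C) − E(A) = 2.9 − 2.5 = +0.4 kJ/mol.

+0.4 kJ/mol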